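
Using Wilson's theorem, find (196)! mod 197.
By Wilson's theorem, (196)! ≡ -1 ≡ 196 mod 197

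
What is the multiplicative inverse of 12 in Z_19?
Since 19 is prime, by Fermat 12^(-1) ≡ 12^{17} ≡ 8 (mod 19). Verify: 12 × 8 = 96 ≡ 1 (mod 19)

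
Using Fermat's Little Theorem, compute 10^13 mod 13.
By Fermat: 10^{12} ≡ 1 (mod 13). So 10^{13} = 10^{12} · 10^{1} ≡ 10^{1} ≡ 10 (mod 13)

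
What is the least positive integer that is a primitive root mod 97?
g = 5. For each prime q|96: 5^{48}≡96, 5^{32}≡35, none ≡ 1, so ord_97(5) = 96 and 5 is a primitive root.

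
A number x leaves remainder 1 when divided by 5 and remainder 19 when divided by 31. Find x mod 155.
M = 5 × 31 = 155. M₁ = 31, y₁ ≡ 1 mod 5. M₂ = 5, y₂ ≡ 25 mod 31. x = 1×31×1 + 19×5×25 ≡ 81 mod 155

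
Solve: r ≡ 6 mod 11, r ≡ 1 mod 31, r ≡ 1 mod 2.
M = 11 × 31 × 2 = 682. M₁ = 62, y₁ ≡ 8 mod 11. M₂ = 22, y₂ ≡ 24 mod 31. M₃ = 341, y₃ ≡ 1 mod 2. r = 6×62×8 + 1×22×24 + 1×341×1 ≡ 435 mod 682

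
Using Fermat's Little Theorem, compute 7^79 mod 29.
By Fermat: 7^{28} ≡ 1 (mod 29). 79 = 2×28 + 23. So 7^{79} ≡ 7^{23} ≡ 20 (mod 29)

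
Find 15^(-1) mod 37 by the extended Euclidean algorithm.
Extended GCD: 15(5) + 37(-2) = 1. So 15^(-1) ≡ 5 mod 37. Verify: 15 × 5 = 75 ≡ 1 mod 37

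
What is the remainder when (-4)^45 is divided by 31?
Using Fermat: (-4)^{30} ≡ 1 (mod 31). 45 ≡ 15 (mod 30). So (-4)^{45} ≡ (-4)^{15} ≡ 30 (mod 31)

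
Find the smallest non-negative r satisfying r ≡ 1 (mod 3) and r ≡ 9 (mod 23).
M = 3 × 23 = 69. M₁ = 23, y₁ ≡ 2 (mod 3). M₂ = 3, y₂ ≡ 8 (mod 23). r = 1×23×2 + 9×3×8 ≡ 55 (mod 69)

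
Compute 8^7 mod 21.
By repeated squaring mod 21: 8^{1}≡8, 8^{2}≡1, 8^{4}≡1. Then 8^{7} = 8^{4+2+1} ≡ 1 × 1 × 8 ≡ 8 mod 21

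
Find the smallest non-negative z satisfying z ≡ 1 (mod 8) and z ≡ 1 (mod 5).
M = 8 × 5 = 40. M₁ = 5, y₁ ≡ 5 (mod 8). M₂ = 8, y₂ ≡ 2 (mod 5). z = 1×5×5 + 1×8×2 ≡ 1 (mod 40)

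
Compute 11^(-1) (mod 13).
Since 13 is prime, by Fermat 11^(-1) ≡ 11^{11} ≡ 6 (mod 13). Verify: 11 × 6 = 66 ≡ 1 (mod 13)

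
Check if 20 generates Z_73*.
ord_73(20) divides 72. For each prime q|72: 20^{36}≡72, 20^{24}≡64, none ≡ 1. So 20 has order 72 and is a primitive root mod 73.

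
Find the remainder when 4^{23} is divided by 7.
By Fermat: 4^{6} ≡ 1 (mod 7). 23 = 3×6 + 5. So 4^{23} ≡ 4^{5} ≡ 2 (mod 7)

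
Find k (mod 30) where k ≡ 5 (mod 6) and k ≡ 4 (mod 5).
M = 6 × 5 = 30. M₁ = 5, y₁ ≡ 5 (mod 6). M₂ = 6, y₂ ≡ 1 (mod 5). k = 5×5×5 + 4×6×1 ≡ 29 (mod 30)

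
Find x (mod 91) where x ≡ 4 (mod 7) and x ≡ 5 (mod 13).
M = 7 × 13 = 91. M₁ = 13, y₁ ≡ 6 (mod 7). M₂ = 7, y₂ ≡ 2 (mod 13). x = 4×13×6 + 5×7×2 ≡ 18 (mod 91)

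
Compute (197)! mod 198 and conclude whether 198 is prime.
(197)! mod 198 = 0. Since 0 ≢ -1 mod 198, 198 is not prime.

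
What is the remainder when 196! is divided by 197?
By Wilson's theorem, (196)! ≡ -1 ≡ 196 (mod 197)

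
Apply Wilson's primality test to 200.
(199)! mod 200 = 0. Since 0 ≢ -1 mod 200, 200 is not prime.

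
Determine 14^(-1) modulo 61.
Since 61 is prime, by Fermat 14^(-1) ≡ 14^{59} ≡ 48 mod 61. Verify: 14 × 48 = 672 ≡ 1 mod 61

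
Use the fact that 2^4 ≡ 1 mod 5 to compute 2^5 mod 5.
By Fermat: 2^{4} ≡ 1 mod 5. So 2^{5} = 2^{4} · 2^{1} ≡ 2^{1} ≡ 2 mod 5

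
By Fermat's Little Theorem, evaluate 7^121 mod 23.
By Fermat: 7^{22} ≡ 1 mod 23. 121 = 5×22 + 11. So 7^{121} ≡ 7^{11} ≡ 22 mod 23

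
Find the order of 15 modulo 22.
Powers of 15 mod 22: 15^1≡15, 15^2≡5, 15^3≡9, 15^4≡3, 15^5≡1. ord_22(15) = 5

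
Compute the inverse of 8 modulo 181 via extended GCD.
Extended GCD: 8(68) + 181(-3) = 1. So 8^(-1) ≡ 68 (mod 181). Verify: 8 × 68 = 544 ≡ 1 (mod 181)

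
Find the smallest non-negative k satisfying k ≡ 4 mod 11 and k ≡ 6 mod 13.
M = 11 × 13 = 143. M₁ = 13, y₁ ≡ 6 mod 11. M₂ = 11, y₂ ≡ 6 mod 13. k = 4×13×6 + 6×11×6 ≡ 136 mod 143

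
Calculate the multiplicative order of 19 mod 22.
Powers of 19 mod 22: 19^1≡19, 19^2≡9, 19^3≡17, 19^4≡15, 19^5≡21, 19^6≡3, 19^7≡13, 19^8≡5, 19^9≡7, 19^10≡1. So the order of 19 is 10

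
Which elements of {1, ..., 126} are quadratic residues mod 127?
Squares in Z_127*: {1, 2, 4, 8, 9, 11, 13, 15, 16, 17, 18, 19, 21, 22, 25, 26, 30, 31, 32, 34, 35, 36, 37, 38, 41, 42, 44, 47, 49, 50, 52, 60, 61, 62, 64, 68, 69, 70, 71, 72, 73, 74, 76, 79, 81, 82, 84, 87, 88, 94, 98, 99, 100, 103, 104, 107, 113, 115, 117, 120, 121, 122, 124}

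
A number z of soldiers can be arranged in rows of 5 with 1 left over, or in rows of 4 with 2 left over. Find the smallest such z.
M = 5 × 4 = 20. M₁ = 4, y₁ ≡ 4 mod 5. M₂ = 5, y₂ ≡ 1 mod 4. z = 1×4×4 + 2×5×1 ≡ 6 mod 20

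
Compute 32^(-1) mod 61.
Since 61 is prime, by Fermat 32^(-1) ≡ 32^{59} ≡ 21 mod 61. Verify: 32 × 21 = 672 ≡ 1 mod 61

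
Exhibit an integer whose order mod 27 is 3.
10 has order 3 mod 27 since 10^{3} ≡ 1 (mod 27) and no smaller power works.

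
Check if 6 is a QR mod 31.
By Euler's criterion: 6^{15} ≡ 30 mod 31. Since this equals -1 (≡ 30), 6 is not a QR.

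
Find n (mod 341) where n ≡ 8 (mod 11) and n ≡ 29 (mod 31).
M = 11 × 31 = 341. M₁ = 31, y₁ ≡ 5 (mod 11). M₂ = 11, y₂ ≡ 17 (mod 31). n = 8×31×5 + 29×11×17 ≡ 184 (mod 341)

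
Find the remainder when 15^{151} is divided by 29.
By Fermat: 15^{28} ≡ 1 mod 29. 151 = 5×28 + 11. So 15^{151} ≡ 15^{11} ≡ 21 mod 29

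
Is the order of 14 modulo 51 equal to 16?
Powers of 14 mod 51: 14^1≡14, 14^2≡43, 14^3≡41, 14^4≡13, 14^5≡29, 14^6≡49, 14^7≡23, 14^8≡16, 14^9≡20, 14^10≡25, 14^11≡44, 14^12≡4, 14^13≡5, 14^14≡19, 14^15≡11, 14^16≡1. First k with 14^k≡1 is k=16. Yes, ord_51(14) = 16.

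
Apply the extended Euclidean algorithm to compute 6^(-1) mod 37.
Extended GCD: 6(-6) + 37(1) = 1. So 6^(-1) ≡ -6 ≡ 31 (mod 37). Verify: 6 × 31 = 186 ≡ 1 (mod 37)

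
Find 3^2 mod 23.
3^{2} = 9 ≡ 9 mod 23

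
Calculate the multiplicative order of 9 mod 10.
Powers of 9 mod 10: 9^1≡9, 9^2≡1. ord_10(9) = 2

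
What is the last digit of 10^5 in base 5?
By repeated squaring (mod 5): 10^{1}≡0, 10^{2}≡0, 10^{4}≡0. Then 10^{5} = 10^{4+1} ≡ 0 × 0 ≡ 0 (mod 5)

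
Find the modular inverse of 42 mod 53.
Since 53 is prime, by Fermat 42^(-1) ≡ 42^{51} ≡ 24 (mod 53). Verify: 42 × 24 = 1008 ≡ 1 (mod 53)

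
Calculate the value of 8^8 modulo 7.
Using Fermat: 8^{6} ≡ 1 mod 7. 8 ≡ 2 mod 6. So 8^{8} ≡ 8^{2} ≡ 1 mod 7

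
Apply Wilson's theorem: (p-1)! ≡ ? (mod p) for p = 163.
By Wilson's theorem, (162)! ≡ -1 ≡ 162 (mod 163)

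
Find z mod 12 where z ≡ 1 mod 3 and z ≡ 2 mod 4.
M = 3 × 4 = 12. M₁ = 4, y₁ ≡ 1 mod 3. M₂ = 3, y₂ ≡ 3 mod 4. z = 1×4×1 + 2×3×3 ≡ 10 mod 12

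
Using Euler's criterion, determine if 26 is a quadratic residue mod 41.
By Euler's criterion: 26^{20} ≡ 40 mod 41. Since this equals -1 (≡ 40), 26 is not a QR.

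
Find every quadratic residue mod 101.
Quadratic residues modulo 101: {1, 4, 5, 6, 9, 13, 14, 16, 17, 19, 20, 21, 22, 23, 24, 25, 30, 31, 33, 36, 37, 43, 45, 47, 49, 52, 54, 56, 58, 64, 65, 68, 70, 71, 76, 77, 78, 79, 80, 81, 82, 84, 85, 87, 88, 92, 95, 96, 97, 100}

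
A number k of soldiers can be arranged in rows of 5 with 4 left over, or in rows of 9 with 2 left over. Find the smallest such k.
M = 5 × 9 = 45. M₁ = 9, y₁ ≡ 4 (mod 5). M₂ = 5, y₂ ≡ 2 (mod 9). k = 4×9×4 + 2×5×2 ≡ 29 (mod 45)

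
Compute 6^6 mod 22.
By repeated squaring mod 22: 6^{1}≡6, 6^{2}≡14, 6^{4}≡20. Then 6^{6} = 6^{4+2} ≡ 20 × 14 ≡ 16 mod 22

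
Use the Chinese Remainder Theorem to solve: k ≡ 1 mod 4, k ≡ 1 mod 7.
M = 4 × 7 = 28. M₁ = 7, y₁ ≡ 3 mod 4. M₂ = 4, y₂ ≡ 2 mod 7. k = 1×7×3 + 1×4×2 ≡ 1 mod 28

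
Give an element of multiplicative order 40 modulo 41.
6 has order 40 mod 41 since 6^{40} ≡ 1 mod 41 and no smaller power works.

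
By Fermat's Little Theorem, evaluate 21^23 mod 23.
By Fermat: 21^{22} ≡ 1 mod 23. So 21^{23} = 21^{22} · 21^{1} ≡ 21^{1} ≡ 21 mod 23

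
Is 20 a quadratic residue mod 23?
By Euler's criterion: 20^{11} ≡ 22 (mod 23). Since this equals -1 (≡ 22), 20 is not a QR.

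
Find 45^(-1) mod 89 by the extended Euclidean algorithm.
Extended GCD: 45(2) + 89(-1) = 1. So 45^(-1) ≡ 2 mod 89. Verify: 45 × 2 = 90 ≡ 1 mod 89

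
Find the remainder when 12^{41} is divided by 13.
By Fermat: 12^{12} ≡ 1 (mod 13). 41 = 3×12 + 5. So 12^{41} ≡ 12^{5} ≡ 12 (mod 13)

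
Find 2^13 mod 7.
Using Fermat: 2^{6} ≡ 1 mod 7. 13 ≡ 1 mod 6. So 2^{13} ≡ 2^{1} ≡ 2 mod 7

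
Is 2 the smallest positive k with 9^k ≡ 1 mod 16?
Powers of 9 mod 16: 9^1≡9, 9^2≡1. First k with 9^k≡1 is k=2. Yes, ord_16(9) = 2.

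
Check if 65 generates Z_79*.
65^{13} ≡ 1 (mod 79) and 13 < 78, so ord_79(65) = 13 ≠ 78 and 65 is not a primitive root.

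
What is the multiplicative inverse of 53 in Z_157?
Since 157 is prime, by Fermat 53^(-1) ≡ 53^{155} ≡ 80 mod 157. Verify: 53 × 80 = 4240 ≡ 1 mod 157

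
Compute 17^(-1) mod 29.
Since 29 is prime, by Fermat 17^(-1) ≡ 17^{27} ≡ 12 mod 29. Verify: 17 × 12 = 204 ≡ 1 mod 29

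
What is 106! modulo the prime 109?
(108)! = (106)! × (107) × (108) ≡ -1 mod 109. So (106)! ≡ -1 × [(108)(107)]^(-1) ≡ 54 mod 109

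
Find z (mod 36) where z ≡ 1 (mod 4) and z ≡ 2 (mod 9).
M = 4 × 9 = 36. M₁ = 9, y₁ ≡ 1 (mod 4). M₂ = 4, y₂ ≡ 7 (mod 9). z = 1×9×1 + 2×4×7 ≡ 29 (mod 36)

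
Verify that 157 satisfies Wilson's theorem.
(156)! mod 157 = 156. Since this equals -1 mod 157, Wilson confirms 157 is prime.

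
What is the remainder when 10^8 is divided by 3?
Using Fermat: 10^{2} ≡ 1 (mod 3). 8 ≡ 0 (mod 2). So 10^{8} ≡ 10^{0} ≡ 1 (mod 3)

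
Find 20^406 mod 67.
Using Fermat: 20^{66} ≡ 1 mod 67. 406 ≡ 10 mod 66. So 20^{406} ≡ 20^{10} ≡ 35 mod 67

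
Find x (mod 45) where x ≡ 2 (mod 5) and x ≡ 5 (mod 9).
M = 5 × 9 = 45. M₁ = 9, y₁ ≡ 4 (mod 5). M₂ = 5, y₂ ≡ 2 (mod 9). x = 2×9×4 + 5×5×2 ≡ 32 (mod 45)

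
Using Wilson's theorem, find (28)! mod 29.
By Wilson's theorem, (28)! ≡ -1 ≡ 28 (mod 29)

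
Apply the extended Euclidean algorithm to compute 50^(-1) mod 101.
Extended GCD: 50(-2) + 101(1) = 1. So 50^(-1) ≡ -2 ≡ 99 (mod 101). Verify: 50 × 99 = 4950 ≡ 1 (mod 101)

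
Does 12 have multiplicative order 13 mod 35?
Powers of 12 mod 35: 12^1≡12, 12^2≡4, 12^3≡13, 12^4≡16, 12^5≡17, 12^6≡29, 12^7≡33, 12^8≡11, 12^9≡27, 12^10≡9, 12^11≡3, 12^12≡1. Already 12^12≡1, so the order is 12 < 13. No, the actual order is 12.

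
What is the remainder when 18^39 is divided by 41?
By repeated squaring mod 41: 18^{1}≡18, 18^{2}≡37, 18^{4}≡16, 18^{8}≡10, 18^{16}≡18, 18^{32}≡37. Then 18^{39} = 18^{32+4+2+1} ≡ 37 × 16 × 37 × 18 ≡ 16 mod 41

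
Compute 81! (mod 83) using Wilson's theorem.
(82)! = (81)! × (82) ≡ -1 (mod 83). So (81)! ≡ -1 × (82)^(-1) ≡ (-1)×(-1) = 1 (mod 83)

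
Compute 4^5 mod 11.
By repeated squaring mod 11: 4^{1}≡4, 4^{2}≡5, 4^{4}≡3. Then 4^{5} = 4^{4+1} ≡ 3 × 4 ≡ 1 mod 11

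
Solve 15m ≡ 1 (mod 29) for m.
Since 29 is prime, by Fermat 15^(-1) ≡ 15^{27} ≡ 2 (mod 29). Verify: 15 × 2 = 30 ≡ 1 (mod 29)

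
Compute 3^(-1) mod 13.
Since 13 is prime, by Fermat 3^(-1) ≡ 3^{11} ≡ 9 mod 13. Verify: 3 × 9 = 27 ≡ 1 mod 13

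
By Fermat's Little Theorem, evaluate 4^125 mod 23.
By Fermat: 4^{22} ≡ 1 (mod 23). 125 = 5×22 + 15. So 4^{125} ≡ 4^{15} ≡ 3 (mod 23)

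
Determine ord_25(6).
Powers of 6 mod 25: 6^1≡6, 6^2≡11, 6^3≡16, 6^4≡21, 6^5≡1. ord_25(6) = 5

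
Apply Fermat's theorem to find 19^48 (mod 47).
By Fermat: 19^{46} ≡ 1 (mod 47). So 19^{48} = 19^{46} · 19^{2} ≡ 19^{2} ≡ 32 (mod 47)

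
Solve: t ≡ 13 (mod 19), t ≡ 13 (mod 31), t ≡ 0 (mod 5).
M = 19 × 31 × 5 = 2945. M₁ = 155, y₁ ≡ 13 (mod 19). M₂ = 95, y₂ ≡ 16 (mod 31). M₃ = 589, y₃ ≡ 4 (mod 5). t = 13×155×13 + 13×95×16 + 0×589×4 ≡ 1780 (mod 2945)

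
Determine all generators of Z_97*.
There are φ(96) = 32 primitive roots mod 97: {5, 7, 10, 13, 14, 15, 17, 21, 23, 26, 29, 37, 38, 39, 40, 41, 56, 57, 58, 59, 60, 68, 71, 74, 76, 80, 82, 83, 84, 87, 90, 92}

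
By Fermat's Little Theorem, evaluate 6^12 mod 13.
By Fermat's Little Theorem, 6^{12} ≡ 1 mod 13 since 13 is prime and gcd(6, 13) = 1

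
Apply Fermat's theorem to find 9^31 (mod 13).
By Fermat: 9^{12} ≡ 1 (mod 13). 31 = 2×12 + 7. So 9^{31} ≡ 9^{7} ≡ 9 (mod 13)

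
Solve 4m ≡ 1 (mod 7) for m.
Since 7 is prime, by Fermat 4^(-1) ≡ 4^{5} ≡ 2 (mod 7). Verify: 4 × 2 = 8 ≡ 1 (mod 7)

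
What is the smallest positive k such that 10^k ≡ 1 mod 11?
Powers of 10 mod 11: 10^1≡10, 10^2≡1. So the order of 10 is 2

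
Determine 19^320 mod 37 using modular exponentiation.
Using Fermat: 19^{36} ≡ 1 mod 37. 320 ≡ 32 mod 36. So 19^{320} ≡ 19^{32} ≡ 16 mod 37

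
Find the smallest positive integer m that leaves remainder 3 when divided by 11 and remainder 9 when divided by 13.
M = 11 × 13 = 143. M₁ = 13, y₁ ≡ 6 mod 11. M₂ = 11, y₂ ≡ 6 mod 13. m = 3×13×6 + 9×11×6 ≡ 113 mod 143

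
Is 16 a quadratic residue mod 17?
By Euler's criterion: 16^{8} ≡ 1 mod 17. Since this equals 1, 16 is a QR.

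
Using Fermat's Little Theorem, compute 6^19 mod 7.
By Fermat: 6^{6} ≡ 1 mod 7. 19 = 3×6 + 1. So 6^{19} ≡ 6^{1} ≡ 6 mod 7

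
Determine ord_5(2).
Powers of 2 mod 5: 2^1≡2, 2^2≡4, 2^3≡3, 2^4≡1. Order = 4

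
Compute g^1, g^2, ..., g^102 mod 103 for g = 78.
78^1, 78^2, ..., 78^{102} mod 103: [78, 7, 31, 49, 11, 34, 77, 32, 24, 18, 65, 23, 43, 58, 95, 97, 47, 61, 20, 15, 37, 2, 53, 14, 62, 98, 22, 68, 51, 64, 48, 36, 27, 46, 86, 13, 87, 91, 94, 19, 40, 30, 74, 4, 3, 28, 21, 93, 44, 33, 102, 25, 96, 72, 54, 92, 69, 26, 71, 79, 85, 38, 80, 60, 45, 8, 6, 56, 42, 83, 88, 66, 101, 50, 89, 41, 5, 81, 35, 52, 39, 55, 67, 76, 57, 17, 90, 16, 12, 9, 84, 63, 73, 29, 99, 100, 75, 82, 10, 59, 70, 1]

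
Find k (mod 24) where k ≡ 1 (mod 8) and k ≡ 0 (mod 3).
M = 8 × 3 = 24. M₁ = 3, y₁ ≡ 3 (mod 8). M₂ = 8, y₂ ≡ 2 (mod 3). k = 1×3×3 + 0×8×2 ≡ 9 (mod 24)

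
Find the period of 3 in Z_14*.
Powers of 3 mod 14: 3^1≡3, 3^2≡9, 3^3≡13, 3^4≡11, 3^5≡5, 3^6≡1. Order = 6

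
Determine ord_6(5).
Powers of 5 mod 6: 5^1≡5, 5^2≡1. Order = 2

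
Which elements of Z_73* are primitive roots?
There are φ(72) = 24 primitive roots mod 73: {5, 11, 13, 14, 15, 20, 26, 28, 29, 31, 33, 34, 39, 40, 42, 44, 45, 47, 53, 58, 59, 60, 62, 68}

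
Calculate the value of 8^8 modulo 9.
By repeated squaring (mod 9): 8^{1}≡8, 8^{2}≡1, 8^{4}≡1, 8^{8}≡1. So 8^{8} ≡ 1 (mod 9)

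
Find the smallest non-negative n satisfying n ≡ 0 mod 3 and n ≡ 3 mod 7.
M = 3 × 7 = 21. M₁ = 7, y₁ ≡ 1 mod 3. M₂ = 3, y₂ ≡ 5 mod 7. n = 0×7×1 + 3×3×5 ≡ 3 mod 21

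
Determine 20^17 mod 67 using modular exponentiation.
By repeated squaring (mod 67): 20^{1}≡20, 20^{2}≡65, 20^{4}≡4, 20^{8}≡16, 20^{16}≡55. Then 20^{17} = 20^{16+1} ≡ 55 × 20 ≡ 28 (mod 67)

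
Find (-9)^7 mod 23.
By repeated squaring mod 23: (-9)^{1}≡14, (-9)^{2}≡12, (-9)^{4}≡6. Then (-9)^{7} = (-9)^{4+2+1} ≡ 6 × 12 × 14 ≡ 19 mod 23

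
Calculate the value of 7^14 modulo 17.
By repeated squaring (mod 17): 7^{1}≡7, 7^{2}≡15, 7^{4}≡4, 7^{8}≡16. Then 7^{14} = 7^{8+4+2} ≡ 16 × 4 × 15 ≡ 8 (mod 17)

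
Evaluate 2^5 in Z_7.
By repeated squaring mod 7: 2^{1}≡2, 2^{2}≡4, 2^{4}≡2. Then 2^{5} = 2^{4+1} ≡ 2 × 2 ≡ 4 mod 7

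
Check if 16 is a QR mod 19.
By Euler's criterion: 16^{9} ≡ 1 mod 19. Since this equals 1, 16 is a QR.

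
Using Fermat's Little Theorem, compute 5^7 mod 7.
By Fermat: 5^{6} ≡ 1 (mod 7). So 5^{7} = 5^{6} · 5^{1} ≡ 5^{1} ≡ 5 (mod 7)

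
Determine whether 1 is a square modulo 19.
By Euler's criterion: 1^{9} ≡ 1 mod 19. Since this equals 1, 1 is a QR.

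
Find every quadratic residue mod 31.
QRs mod 31: {1, 2, 4, 5, 7, 8, 9, 10, 14, 16, 18, 19, 20, 25, 28}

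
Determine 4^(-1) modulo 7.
Since 7 is prime, by Fermat 4^(-1) ≡ 4^{5} ≡ 2 (mod 7). Verify: 4 × 2 = 8 ≡ 1 (mod 7)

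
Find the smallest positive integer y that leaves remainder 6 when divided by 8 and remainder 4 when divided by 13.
M = 8 × 13 = 104. M₁ = 13, y₁ ≡ 5 (mod 8). M₂ = 8, y₂ ≡ 5 (mod 13). y = 6×13×5 + 4×8×5 ≡ 30 (mod 104)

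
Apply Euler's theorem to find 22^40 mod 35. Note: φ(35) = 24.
By Euler: 22^{24} ≡ 1 mod 35 since gcd(22, 35) = 1. 40 = 1×24 + 16. So 22^{40} ≡ 22^{16} ≡ 1 mod 35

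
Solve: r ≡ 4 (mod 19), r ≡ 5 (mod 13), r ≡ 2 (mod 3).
M = 19 × 13 × 3 = 741. M₁ = 39, y₁ ≡ 1 (mod 19). M₂ = 57, y₂ ≡ 8 (mod 13). M₃ = 247, y₃ ≡ 1 (mod 3). r = 4×39×1 + 5×57×8 + 2×247×1 ≡ 707 (mod 741)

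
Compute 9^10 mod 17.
By repeated squaring mod 17: 9^{1}≡9, 9^{2}≡13, 9^{4}≡16, 9^{8}≡1. Then 9^{10} = 9^{8+2} ≡ 1 × 13 ≡ 13 mod 17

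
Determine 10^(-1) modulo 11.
Since 11 is prime, by Fermat 10^(-1) ≡ 10^{9} ≡ 10 (mod 11). Verify: 10 × 10 = 100 ≡ 1 (mod 11)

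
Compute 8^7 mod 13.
By repeated squaring (mod 13): 8^{1}≡8, 8^{2}≡12, 8^{4}≡1. Then 8^{7} = 8^{4+2+1} ≡ 1 × 12 × 8 ≡ 5 (mod 13)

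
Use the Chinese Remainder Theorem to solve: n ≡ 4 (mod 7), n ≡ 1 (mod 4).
M = 7 × 4 = 28. M₁ = 4, y₁ ≡ 2 (mod 7). M₂ = 7, y₂ ≡ 3 (mod 4). n = 4×4×2 + 1×7×3 ≡ 25 (mod 28)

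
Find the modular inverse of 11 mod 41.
Since 41 is prime, by Fermat 11^(-1) ≡ 11^{39} ≡ 15 (mod 41). Verify: 11 × 15 = 165 ≡ 1 (mod 41)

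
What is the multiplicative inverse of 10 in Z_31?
Since 31 is prime, by Fermat 10^(-1) ≡ 10^{29} ≡ 28 mod 31. Verify: 10 × 28 = 280 ≡ 1 mod 31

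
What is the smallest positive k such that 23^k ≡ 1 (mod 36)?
Powers of 23 mod 36: 23^1≡23, 23^2≡25, 23^3≡35, 23^4≡13, 23^5≡11, 23^6≡1. ord_36(23) = 6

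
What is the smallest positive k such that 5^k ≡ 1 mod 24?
Powers of 5 mod 24: 5^1≡5, 5^2≡1. Order = 2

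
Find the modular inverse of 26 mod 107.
Since 107 is prime, by Fermat 26^(-1) ≡ 26^{105} ≡ 70 (mod 107). Verify: 26 × 70 = 1820 ≡ 1 (mod 107)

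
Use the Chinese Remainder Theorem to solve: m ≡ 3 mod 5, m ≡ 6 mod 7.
M = 5 × 7 = 35. M₁ = 7, y₁ ≡ 3 mod 5. M₂ = 5, y₂ ≡ 3 mod 7. m = 3×7×3 + 6×5×3 ≡ 13 mod 35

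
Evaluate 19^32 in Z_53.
By repeated squaring mod 53: 19^{1}≡19, 19^{2}≡43, 19^{4}≡47, 19^{8}≡36, 19^{16}≡24, 19^{32}≡46. So 19^{32} ≡ 46 mod 53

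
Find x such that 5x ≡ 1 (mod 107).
Since 107 is prime, by Fermat 5^(-1) ≡ 5^{105} ≡ 43 (mod 107). Verify: 5 × 43 = 215 ≡ 1 (mod 107)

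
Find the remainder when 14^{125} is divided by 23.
By Fermat: 14^{22} ≡ 1 mod 23. 125 = 5×22 + 15. So 14^{125} ≡ 14^{15} ≡ 17 mod 23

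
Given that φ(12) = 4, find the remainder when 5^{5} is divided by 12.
By Euler: 5^{4} ≡ 1 mod 12 since gcd(5, 12) = 1. 5 = 1×4 + 1. So 5^{5} ≡ 5^{1} ≡ 5 mod 12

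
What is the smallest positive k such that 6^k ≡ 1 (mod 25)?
Powers of 6 mod 25: 6^1≡6, 6^2≡11, 6^3≡16, 6^4≡21, 6^5≡1. So the order of 6 is 5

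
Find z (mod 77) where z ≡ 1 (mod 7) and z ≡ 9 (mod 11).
M = 7 × 11 = 77. M₁ = 11, y₁ ≡ 2 (mod 7). M₂ = 7, y₂ ≡ 8 (mod 11). z = 1×11×2 + 9×7×8 ≡ 64 (mod 77)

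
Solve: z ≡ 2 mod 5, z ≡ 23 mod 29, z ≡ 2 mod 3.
M = 5 × 29 × 3 = 435. M₁ = 87, y₁ ≡ 3 mod 5. M₂ = 15, y₂ ≡ 2 mod 29. M₃ = 145, y₃ ≡ 1 mod 3. z = 2×87×3 + 23×15×2 + 2×145×1 ≡ 197 mod 435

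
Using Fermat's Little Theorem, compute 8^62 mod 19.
By Fermat: 8^{18} ≡ 1 (mod 19). 62 = 3×18 + 8. So 8^{62} ≡ 8^{8} ≡ 7 (mod 19)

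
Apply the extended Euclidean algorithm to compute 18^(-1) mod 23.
Extended GCD: 18(9) + 23(-7) = 1. So 18^(-1) ≡ 9 mod 23. Verify: 18 × 9 = 162 ≡ 1 mod 23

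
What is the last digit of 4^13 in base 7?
Using Fermat: 4^{6} ≡ 1 (mod 7). 13 ≡ 1 (mod 6). So 4^{13} ≡ 4^{1} ≡ 4 (mod 7)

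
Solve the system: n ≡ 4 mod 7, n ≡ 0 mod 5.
M = 7 × 5 = 35. M₁ = 5, y₁ ≡ 3 mod 7. M₂ = 7, y₂ ≡ 3 mod 5. n = 4×5×3 + 0×7×3 ≡ 25 mod 35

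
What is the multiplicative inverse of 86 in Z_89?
Since 89 is prime, by Fermat 86^(-1) ≡ 86^{87} ≡ 59 (mod 89). Verify: 86 × 59 = 5074 ≡ 1 (mod 89)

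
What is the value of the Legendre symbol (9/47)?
(9/47) = 9^{23} mod 47 = 1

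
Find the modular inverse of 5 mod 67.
Since 67 is prime, by Fermat 5^(-1) ≡ 5^{65} ≡ 27 (mod 67). Verify: 5 × 27 = 135 ≡ 1 (mod 67)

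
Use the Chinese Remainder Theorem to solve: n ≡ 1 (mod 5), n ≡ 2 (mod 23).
M = 5 × 23 = 115. M₁ = 23, y₁ ≡ 2 (mod 5). M₂ = 5, y₂ ≡ 14 (mod 23). n = 1×23×2 + 2×5×14 ≡ 71 (mod 115)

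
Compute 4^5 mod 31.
By repeated squaring mod 31: 4^{1}≡4, 4^{2}≡16, 4^{4}≡8. Then 4^{5} = 4^{4+1} ≡ 8 × 4 ≡ 1 mod 31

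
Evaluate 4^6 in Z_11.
By repeated squaring mod 11: 4^{1}≡4, 4^{2}≡5, 4^{4}≡3. Then 4^{6} = 4^{4+2} ≡ 3 × 5 ≡ 4 mod 11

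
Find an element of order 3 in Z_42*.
25 has order 3 mod 42 since 25^{3} ≡ 1 (mod 42) and no smaller power works.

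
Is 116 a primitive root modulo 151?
116^{75} ≡ 1 (mod 151) and 75 < 150, so ord_151(116) = 75 ≠ 150 and 116 is not a primitive root.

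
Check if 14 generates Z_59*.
ord_59(14) divides 58. For each prime q|58: 14^{29}≡58, 14^{2}≡19, none ≡ 1. So 14 has order 58 and is a primitive root mod 59.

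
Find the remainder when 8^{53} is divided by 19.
By Fermat: 8^{18} ≡ 1 mod 19. 53 = 2×18 + 17. So 8^{53} ≡ 8^{17} ≡ 12 mod 19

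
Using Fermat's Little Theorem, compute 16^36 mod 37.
By Fermat's Little Theorem, 16^{36} ≡ 1 (mod 37) since 37 is prime and gcd(16, 37) = 1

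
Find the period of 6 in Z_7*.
Powers of 6 mod 7: 6^1≡6, 6^2≡1. Order = 2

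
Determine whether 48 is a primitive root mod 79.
ord_79(48) divides 78. For each prime q|78: 48^{39}≡78, 48^{26}≡55, 48^{6}≡64, none ≡ 1. So 48 has order 78 and is a primitive root mod 79.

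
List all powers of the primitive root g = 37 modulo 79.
37^1, 37^2, ..., 37^{78} mod 79: [37, 26, 14, 44, 48, 38, 63, 40, 58, 13, 7, 22, 24, 19, 71, 20, 29, 46, 43, 11, 12, 49, 75, 10, 54, 23, 61, 45, 6, 64, 77, 5, 27, 51, 70, 62, 3, 32, 78, 42, 53, 65, 35, 31, 41, 16, 39, 21, 66, 72, 57, 55, 60, 8, 59, 50, 33, 36, 68, 67, 30, 4, 69, 25, 56, 18, 34, 73, 15, 2, 74, 52, 28, 9, 17, 76, 47, 1]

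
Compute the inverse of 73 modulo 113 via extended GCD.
Extended GCD: 73(48) + 113(-31) = 1. So 73^(-1) ≡ 48 (mod 113). Verify: 73 × 48 = 3504 ≡ 1 (mod 113)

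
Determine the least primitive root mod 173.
g = 2. Powers: [2, 4, 8, 16, 32, 64, ...] generates all 172 non-zero residues.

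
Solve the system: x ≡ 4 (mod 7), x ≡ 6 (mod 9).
M = 7 × 9 = 63. M₁ = 9, y₁ ≡ 4 (mod 7). M₂ = 7, y₂ ≡ 4 (mod 9). x = 4×9×4 + 6×7×4 ≡ 60 (mod 63)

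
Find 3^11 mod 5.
Using Fermat: 3^{4} ≡ 1 mod 5. 11 ≡ 3 mod 4. So 3^{11} ≡ 3^{3} ≡ 2 mod 5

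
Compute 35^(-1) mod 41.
Since 41 is prime, by Fermat 35^(-1) ≡ 35^{39} ≡ 34 mod 41. Verify: 35 × 34 = 1190 ≡ 1 mod 41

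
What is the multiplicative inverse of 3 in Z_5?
Since 5 is prime, by Fermat 3^(-1) ≡ 3^{3} ≡ 2 mod 5. Verify: 3 × 2 = 6 ≡ 1 mod 5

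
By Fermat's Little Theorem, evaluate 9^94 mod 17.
By Fermat: 9^{16} ≡ 1 (mod 17). 94 = 5×16 + 14. So 9^{94} ≡ 9^{14} ≡ 4 (mod 17)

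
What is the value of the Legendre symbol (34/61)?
(34/61) = 34^{30} mod 61 = 1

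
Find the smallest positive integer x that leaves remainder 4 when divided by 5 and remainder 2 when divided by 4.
M = 5 × 4 = 20. M₁ = 4, y₁ ≡ 4 (mod 5). M₂ = 5, y₂ ≡ 1 (mod 4). x = 4×4×4 + 2×5×1 ≡ 14 (mod 20)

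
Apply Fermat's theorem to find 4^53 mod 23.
By Fermat: 4^{22} ≡ 1 mod 23. 53 = 2×22 + 9. So 4^{53} ≡ 4^{9} ≡ 13 mod 23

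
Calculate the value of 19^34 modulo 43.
By repeated squaring mod 43: 19^{1}≡19, 19^{2}≡17, 19^{4}≡31, 19^{8}≡15, 19^{16}≡10, 19^{32}≡14. Then 19^{34} = 19^{32+2} ≡ 14 × 17 ≡ 23 mod 43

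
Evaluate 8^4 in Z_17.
8^{4} = 4096 ≡ 16 mod 17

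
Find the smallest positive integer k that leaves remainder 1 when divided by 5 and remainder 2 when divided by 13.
M = 5 × 13 = 65. M₁ = 13, y₁ ≡ 2 (mod 5). M₂ = 5, y₂ ≡ 8 (mod 13). k = 1×13×2 + 2×5×8 ≡ 41 (mod 65)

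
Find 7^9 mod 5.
Using Fermat: 7^{4} ≡ 1 mod 5. 9 ≡ 1 mod 4. So 7^{9} ≡ 7^{1} ≡ 2 mod 5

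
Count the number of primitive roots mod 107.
A prime p has φ(p-1) primitive roots; here φ(106) = 52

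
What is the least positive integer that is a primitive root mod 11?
g = 2. Powers: [2, 4, 8, 5, 10, 9, 7, 3, 6, 1] generates all 10 non-zero residues.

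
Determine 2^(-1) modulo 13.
Since 13 is prime, by Fermat 2^(-1) ≡ 2^{11} ≡ 7 (mod 13). Verify: 2 × 7 = 14 ≡ 1 (mod 13)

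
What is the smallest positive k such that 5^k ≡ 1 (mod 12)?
Powers of 5 mod 12: 5^1≡5, 5^2≡1. So the order of 5 is 2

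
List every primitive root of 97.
There are φ(96) = 32 primitive roots mod 97: {5, 7, 10, 13, 14, 15, 17, 21, 23, 26, 29, 37, 38, 39, 40, 41, 56, 57, 58, 59, 60, 68, 71, 74, 76, 80, 82, 83, 84, 87, 90, 92}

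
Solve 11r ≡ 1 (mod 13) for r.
Since 13 is prime, by Fermat 11^(-1) ≡ 11^{11} ≡ 6 (mod 13). Verify: 11 × 6 = 66 ≡ 1 (mod 13)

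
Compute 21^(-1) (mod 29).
Since 29 is prime, by Fermat 21^(-1) ≡ 21^{27} ≡ 18 (mod 29). Verify: 21 × 18 = 378 ≡ 1 (mod 29)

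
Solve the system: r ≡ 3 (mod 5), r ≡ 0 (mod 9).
M = 5 × 9 = 45. M₁ = 9, y₁ ≡ 4 (mod 5). M₂ = 5, y₂ ≡ 2 (mod 9). r = 3×9×4 + 0×5×2 ≡ 18 (mod 45)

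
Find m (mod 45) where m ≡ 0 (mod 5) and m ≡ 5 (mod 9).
M = 5 × 9 = 45. M₁ = 9, y₁ ≡ 4 (mod 5). M₂ = 5, y₂ ≡ 2 (mod 9). m = 0×9×4 + 5×5×2 ≡ 5 (mod 45)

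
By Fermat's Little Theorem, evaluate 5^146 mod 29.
By Fermat: 5^{28} ≡ 1 mod 29. 146 = 5×28 + 6. So 5^{146} ≡ 5^{6} ≡ 23 mod 29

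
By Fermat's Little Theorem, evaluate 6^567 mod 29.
By Fermat: 6^{28} ≡ 1 (mod 29). 567 ≡ 7 (mod 28). So 6^{567} ≡ 6^{7} ≡ 28 (mod 29)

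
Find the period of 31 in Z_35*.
Powers of 31 mod 35: 31^1≡31, 31^2≡16, 31^3≡6, 31^4≡11, 31^5≡26, 31^6≡1. So the order of 31 is 6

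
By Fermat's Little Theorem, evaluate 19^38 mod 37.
By Fermat: 19^{36} ≡ 1 (mod 37). So 19^{38} = 19^{36} · 19^{2} ≡ 19^{2} ≡ 28 (mod 37)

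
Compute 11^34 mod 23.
Using Fermat: 11^{22} ≡ 1 (mod 23). 34 ≡ 12 (mod 22). So 11^{34} ≡ 11^{12} ≡ 12 (mod 23)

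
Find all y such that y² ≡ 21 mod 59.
The square roots of 21 mod 59 are 27 and 32. Verify: 27² = 729 ≡ 21 mod 59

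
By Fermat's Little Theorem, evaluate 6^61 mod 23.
By Fermat: 6^{22} ≡ 1 (mod 23). 61 = 2×22 + 17. So 6^{61} ≡ 6^{17} ≡ 12 (mod 23)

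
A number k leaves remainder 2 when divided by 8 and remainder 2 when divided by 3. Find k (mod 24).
M = 8 × 3 = 24. M₁ = 3, y₁ ≡ 3 (mod 8). M₂ = 8, y₂ ≡ 2 (mod 3). k = 2×3×3 + 2×8×2 ≡ 2 (mod 24)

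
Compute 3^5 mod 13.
By repeated squaring (mod 13): 3^{1}≡3, 3^{2}≡9, 3^{4}≡3. Then 3^{5} = 3^{4+1} ≡ 3 × 3 ≡ 9 (mod 13)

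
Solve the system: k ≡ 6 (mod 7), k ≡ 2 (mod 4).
M = 7 × 4 = 28. M₁ = 4, y₁ ≡ 2 (mod 7). M₂ = 7, y₂ ≡ 3 (mod 4). k = 6×4×2 + 2×7×3 ≡ 6 (mod 28)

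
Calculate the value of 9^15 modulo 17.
By repeated squaring (mod 17): 9^{1}≡9, 9^{2}≡13, 9^{4}≡16, 9^{8}≡1. Then 9^{15} = 9^{8+4+2+1} ≡ 1 × 16 × 13 × 9 ≡ 2 (mod 17)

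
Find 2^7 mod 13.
By repeated squaring mod 13: 2^{1}≡2, 2^{2}≡4, 2^{4}≡3. Then 2^{7} = 2^{4+2+1} ≡ 3 × 4 × 2 ≡ 11 mod 13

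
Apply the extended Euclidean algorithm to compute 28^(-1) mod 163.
Extended GCD: 28(-64) + 163(11) = 1. So 28^(-1) ≡ -64 ≡ 99 (mod 163). Verify: 28 × 99 = 2772 ≡ 1 (mod 163)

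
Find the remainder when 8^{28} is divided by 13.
By Fermat: 8^{12} ≡ 1 mod 13. 28 = 2×12 + 4. So 8^{28} ≡ 8^{4} ≡ 1 mod 13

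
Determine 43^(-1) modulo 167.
Since 167 is prime, by Fermat 43^(-1) ≡ 43^{165} ≡ 101 (mod 167). Verify: 43 × 101 = 4343 ≡ 1 (mod 167)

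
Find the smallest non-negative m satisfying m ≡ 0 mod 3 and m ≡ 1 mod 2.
M = 3 × 2 = 6. M₁ = 2, y₁ ≡ 2 mod 3. M₂ = 3, y₂ ≡ 1 mod 2. m = 0×2×2 + 1×3×1 ≡ 3 mod 6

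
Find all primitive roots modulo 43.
There are φ(42) = 12 primitive roots mod 43: {3, 5, 12, 18, 19, 20, 26, 28, 29, 30, 33, 34}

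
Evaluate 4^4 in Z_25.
4^{4} = 256 ≡ 6 mod 25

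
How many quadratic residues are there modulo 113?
For prime 113, there are (p-1)/2 = (113-1)/2 = 56 quadratic residues (excluding 0).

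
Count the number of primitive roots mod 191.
There are φ(191-1) = φ(190) = 72 primitive roots modulo 191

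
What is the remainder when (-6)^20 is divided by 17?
Using Fermat: (-6)^{16} ≡ 1 mod 17. 20 ≡ 4 mod 16. So (-6)^{20} ≡ (-6)^{4} ≡ 4 mod 17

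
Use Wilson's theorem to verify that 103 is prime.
(102)! mod 103 = 102. Since this equals -1 mod 103, Wilson confirms 103 is prime.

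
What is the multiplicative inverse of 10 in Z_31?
Since 31 is prime, by Fermat 10^(-1) ≡ 10^{29} ≡ 28 mod 31. Verify: 10 × 28 = 280 ≡ 1 mod 31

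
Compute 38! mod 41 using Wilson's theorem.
(40)! = (38)! × (39) × (40) ≡ -1 mod 41. So (38)! ≡ -1 × [(40)(39)]^(-1) ≡ 20 mod 41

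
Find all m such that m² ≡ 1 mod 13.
The square roots of 1 mod 13 are 1 and 12. Verify: 1² = 1 ≡ 1 mod 13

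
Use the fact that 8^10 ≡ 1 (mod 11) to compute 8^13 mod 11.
By Fermat: 8^{10} ≡ 1 (mod 11). So 8^{13} = 8^{10} · 8^{3} ≡ 8^{3} ≡ 6 (mod 11)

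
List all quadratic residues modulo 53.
QRs mod 53: {1, 4, 6, 7, 9, 10, 11, 13, 15, 16, 17, 24, 25, 28, 29, 36, 37, 38, 40, 42, 43, 44, 46, 47, 49, 52}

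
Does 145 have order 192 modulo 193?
145^{48} ≡ 1 (mod 193) and 48 < 192, so ord_193(145) = 48 ≠ 192 and 145 is not a primitive root.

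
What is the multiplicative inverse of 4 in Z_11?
Since 11 is prime, by Fermat 4^(-1) ≡ 4^{9} ≡ 3 (mod 11). Verify: 4 × 3 = 12 ≡ 1 (mod 11)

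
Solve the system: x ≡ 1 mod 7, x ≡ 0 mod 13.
M = 7 × 13 = 91. M₁ = 13, y₁ ≡ 6 mod 7. M₂ = 7, y₂ ≡ 2 mod 13. x = 1×13×6 + 0×7×2 ≡ 78 mod 91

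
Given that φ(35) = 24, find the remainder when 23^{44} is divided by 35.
By Euler: 23^{24} ≡ 1 (mod 35) since gcd(23, 35) = 1. 44 = 1×24 + 20. So 23^{44} ≡ 23^{20} ≡ 11 (mod 35)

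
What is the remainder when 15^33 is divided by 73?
By repeated squaring mod 73: 15^{1}≡15, 15^{2}≡6, 15^{4}≡36, 15^{8}≡55, 15^{16}≡32, 15^{32}≡2. Then 15^{33} = 15^{32+1} ≡ 2 × 15 ≡ 30 mod 73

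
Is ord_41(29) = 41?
Powers of 29 mod 41: 29^1≡29, 29^2≡21, 29^3≡35, 29^4≡31, 29^5≡38, 29^6≡36, 29^7≡19, 29^8≡18, 29^9≡30, 29^10≡9, 29^11≡15, 29^12≡25, 29^13≡28, 29^14≡33, 29^15≡14, 29^16≡37, 29^17≡7, 29^18≡39, 29^19≡24, 29^20≡40, 29^21≡12, 29^22≡20, 29^23≡6, 29^24≡10, 29^25≡3, 29^26≡5, 29^27≡22, 29^28≡23, 29^29≡11, 29^30≡32, 29^31≡26, 29^32≡16, 29^33≡13, 29^34≡8, 29^35≡27, 29^36≡4, 29^37≡34, 29^38≡2, 29^39≡17, 29^40≡1. Already 29^40≡1, so the order is 40 < 41. No, the actual order is 40.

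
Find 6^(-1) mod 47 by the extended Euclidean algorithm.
Extended GCD: 6(8) + 47(-1) = 1. So 6^(-1) ≡ 8 mod 47. Verify: 6 × 8 = 48 ≡ 1 mod 47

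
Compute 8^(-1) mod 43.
Since 43 is prime, by Fermat 8^(-1) ≡ 8^{41} ≡ 27 mod 43. Verify: 8 × 27 = 216 ≡ 1 mod 43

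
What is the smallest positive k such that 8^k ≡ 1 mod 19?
Powers of 8 mod 19: 8^1≡8, 8^2≡7, 8^3≡18, 8^4≡11, 8^5≡12, 8^6≡1. Order = 6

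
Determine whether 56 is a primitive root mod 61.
56^{15} ≡ 1 (mod 61) and 15 < 60, so ord_61(56) = 15 ≠ 60 and 56 is not a primitive root.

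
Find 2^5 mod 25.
By repeated squaring mod 25: 2^{1}≡2, 2^{2}≡4, 2^{4}≡16. Then 2^{5} = 2^{4+1} ≡ 16 × 2 ≡ 7 mod 25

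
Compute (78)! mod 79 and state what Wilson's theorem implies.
(78)! mod 79 = 78. Since this equals -1 mod 79, Wilson confirms 79 is prime.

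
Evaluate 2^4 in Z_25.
2^{4} = 16 ≡ 16 (mod 25)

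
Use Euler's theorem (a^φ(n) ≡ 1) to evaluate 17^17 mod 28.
By Euler: 17^{12} ≡ 1 mod 28 since gcd(17, 28) = 1. 17 = 1×12 + 5. So 17^{17} ≡ 17^{5} ≡ 5 mod 28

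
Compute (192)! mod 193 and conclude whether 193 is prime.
(192)! mod 193 = 192. Since 192 ≡ -1 (mod 193), 193 is prime.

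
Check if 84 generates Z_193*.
84^{3} ≡ 1 (mod 193) and 3 < 192, so ord_193(84) = 3 ≠ 192 and 84 is not a primitive root.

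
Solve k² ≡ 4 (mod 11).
The square roots of 4 mod 11 are 9 and 2. Verify: 9² = 81 ≡ 4 (mod 11)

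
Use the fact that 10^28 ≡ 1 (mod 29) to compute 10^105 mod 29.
By Fermat: 10^{28} ≡ 1 (mod 29). 105 = 3×28 + 21. So 10^{105} ≡ 10^{21} ≡ 12 (mod 29)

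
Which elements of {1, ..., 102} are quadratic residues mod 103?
QRs mod 103: {1, 2, 4, 7, 8, 9, 13, 14, 15, 16, 17, 18, 19, 23, 25, 26, 28, 29, 30, 32, 33, 34, 36, 38, 41, 46, 49, 50, 52, 55, 56, 58, 59, 60, 61, 63, 64, 66, 68, 72, 76, 79, 81, 82, 83, 91, 92, 93, 97, 98, 100}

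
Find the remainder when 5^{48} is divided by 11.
By Fermat: 5^{10} ≡ 1 mod 11. 48 = 4×10 + 8. So 5^{48} ≡ 5^{8} ≡ 4 mod 11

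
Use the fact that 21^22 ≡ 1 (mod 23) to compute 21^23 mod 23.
By Fermat: 21^{22} ≡ 1 (mod 23). So 21^{23} = 21^{22} · 21^{1} ≡ 21^{1} ≡ 21 (mod 23)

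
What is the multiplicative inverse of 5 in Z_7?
Since 7 is prime, by Fermat 5^(-1) ≡ 5^{5} ≡ 3 mod 7. Verify: 5 × 3 = 15 ≡ 1 mod 7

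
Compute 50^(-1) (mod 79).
Since 79 is prime, by Fermat 50^(-1) ≡ 50^{77} ≡ 49 (mod 79). Verify: 50 × 49 = 2450 ≡ 1 (mod 79)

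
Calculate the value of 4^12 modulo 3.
Using Fermat: 4^{2} ≡ 1 mod 3. 12 ≡ 0 mod 2. So 4^{12} ≡ 4^{0} ≡ 1 mod 3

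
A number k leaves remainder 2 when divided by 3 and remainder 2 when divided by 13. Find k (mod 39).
M = 3 × 13 = 39. M₁ = 13, y₁ ≡ 1 (mod 3). M₂ = 3, y₂ ≡ 9 (mod 13). k = 2×13×1 + 2×3×9 ≡ 2 (mod 39)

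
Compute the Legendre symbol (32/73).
(32/73) = 32^{36} mod 73 = 1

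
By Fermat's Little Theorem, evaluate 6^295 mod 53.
By Fermat: 6^{52} ≡ 1 (mod 53). 295 ≡ 35 (mod 52). So 6^{295} ≡ 6^{35} ≡ 11 (mod 53)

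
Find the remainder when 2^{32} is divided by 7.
By Fermat: 2^{6} ≡ 1 (mod 7). 32 = 5×6 + 2. So 2^{32} ≡ 2^{2} ≡ 4 (mod 7)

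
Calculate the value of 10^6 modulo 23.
By repeated squaring (mod 23): 10^{1}≡10, 10^{2}≡8, 10^{4}≡18. Then 10^{6} = 10^{4+2} ≡ 18 × 8 ≡ 6 (mod 23)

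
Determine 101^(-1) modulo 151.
Since 151 is prime, by Fermat 101^(-1) ≡ 101^{149} ≡ 3 mod 151. Verify: 101 × 3 = 303 ≡ 1 mod 151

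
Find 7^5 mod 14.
By repeated squaring mod 14: 7^{1}≡7, 7^{2}≡7, 7^{4}≡7. Then 7^{5} = 7^{4+1} ≡ 7 × 7 ≡ 7 mod 14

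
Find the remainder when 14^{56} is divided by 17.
By Fermat: 14^{16} ≡ 1 mod 17. 56 = 3×16 + 8. So 14^{56} ≡ 14^{8} ≡ 16 mod 17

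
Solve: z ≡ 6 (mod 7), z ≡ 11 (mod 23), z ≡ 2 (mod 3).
M = 7 × 23 × 3 = 483. M₁ = 69, y₁ ≡ 6 (mod 7). M₂ = 21, y₂ ≡ 11 (mod 23). M₃ = 161, y₃ ≡ 2 (mod 3). z = 6×69×6 + 11×21×11 + 2×161×2 ≡ 356 (mod 483)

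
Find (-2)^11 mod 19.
By repeated squaring mod 19: (-2)^{1}≡17, (-2)^{2}≡4, (-2)^{4}≡16, (-2)^{8}≡9. Then (-2)^{11} = (-2)^{8+2+1} ≡ 9 × 4 × 17 ≡ 4 mod 19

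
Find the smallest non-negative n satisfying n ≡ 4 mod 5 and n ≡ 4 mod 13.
M = 5 × 13 = 65. M₁ = 13, y₁ ≡ 2 mod 5. M₂ = 5, y₂ ≡ 8 mod 13. n = 4×13×2 + 4×5×8 ≡ 4 mod 65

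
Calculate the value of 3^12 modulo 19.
By repeated squaring (mod 19): 3^{1}≡3, 3^{2}≡9, 3^{4}≡5, 3^{8}≡6. Then 3^{12} = 3^{8+4} ≡ 6 × 5 ≡ 11 (mod 19)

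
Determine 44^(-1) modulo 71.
Since 71 is prime, by Fermat 44^(-1) ≡ 44^{69} ≡ 21 mod 71. Verify: 44 × 21 = 924 ≡ 1 mod 71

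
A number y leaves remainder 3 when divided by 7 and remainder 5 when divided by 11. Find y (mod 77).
M = 7 × 11 = 77. M₁ = 11, y₁ ≡ 2 (mod 7). M₂ = 7, y₂ ≡ 8 (mod 11). y = 3×11×2 + 5×7×8 ≡ 38 (mod 77)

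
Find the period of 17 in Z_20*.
Powers of 17 mod 20: 17^1≡17, 17^2≡9, 17^3≡13, 17^4≡1. Order = 4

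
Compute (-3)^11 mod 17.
By repeated squaring (mod 17): (-3)^{1}≡14, (-3)^{2}≡9, (-3)^{4}≡13, (-3)^{8}≡16. Then (-3)^{11} = (-3)^{8+2+1} ≡ 16 × 9 × 14 ≡ 10 (mod 17)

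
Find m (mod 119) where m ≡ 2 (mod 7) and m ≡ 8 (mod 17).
M = 7 × 17 = 119. M₁ = 17, y₁ ≡ 5 (mod 7). M₂ = 7, y₂ ≡ 5 (mod 17). m = 2×17×5 + 8×7×5 ≡ 93 (mod 119)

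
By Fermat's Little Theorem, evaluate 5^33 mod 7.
By Fermat: 5^{6} ≡ 1 mod 7. 33 = 5×6 + 3. So 5^{33} ≡ 5^{3} ≡ 6 mod 7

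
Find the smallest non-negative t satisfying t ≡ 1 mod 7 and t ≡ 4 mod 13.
M = 7 × 13 = 91. M₁ = 13, y₁ ≡ 6 mod 7. M₂ = 7, y₂ ≡ 2 mod 13. t = 1×13×6 + 4×7×2 ≡ 43 mod 91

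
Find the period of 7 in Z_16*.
Powers of 7 mod 16: 7^1≡7, 7^2≡1. So the order of 7 is 2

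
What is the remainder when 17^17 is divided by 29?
By repeated squaring mod 29: 17^{1}≡17, 17^{2}≡28, 17^{4}≡1, 17^{8}≡1, 17^{16}≡1. Then 17^{17} = 17^{16+1} ≡ 1 × 17 ≡ 17 mod 29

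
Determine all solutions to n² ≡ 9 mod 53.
The square roots of 9 mod 53 are 50 and 3. Verify: 50² = 2500 ≡ 9 mod 53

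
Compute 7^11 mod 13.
By repeated squaring (mod 13): 7^{1}≡7, 7^{2}≡10, 7^{4}≡9, 7^{8}≡3. Then 7^{11} = 7^{8+2+1} ≡ 3 × 10 × 7 ≡ 2 (mod 13)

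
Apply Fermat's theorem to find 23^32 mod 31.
By Fermat: 23^{30} ≡ 1 mod 31. So 23^{32} = 23^{30} · 23^{2} ≡ 23^{2} ≡ 2 mod 31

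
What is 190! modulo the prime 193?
(192)! = (190)! × (191) × (192) ≡ -1 (mod 193). So (190)! ≡ -1 × [(192)(191)]^(-1) ≡ 96 (mod 193)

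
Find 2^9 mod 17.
By repeated squaring mod 17: 2^{1}≡2, 2^{2}≡4, 2^{4}≡16, 2^{8}≡1. Then 2^{9} = 2^{8+1} ≡ 1 × 2 ≡ 2 mod 17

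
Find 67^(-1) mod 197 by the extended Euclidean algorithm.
Extended GCD: 67(50) + 197(-17) = 1. So 67^(-1) ≡ 50 mod 197. Verify: 67 × 50 = 3350 ≡ 1 mod 197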